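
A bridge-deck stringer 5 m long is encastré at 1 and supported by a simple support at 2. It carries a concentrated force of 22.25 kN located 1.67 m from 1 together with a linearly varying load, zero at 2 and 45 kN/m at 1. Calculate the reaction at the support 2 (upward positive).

Choose R_2 as the redundant. The primary structure is the cantilever fixed at 1.
Free-end deflection of the primary structure under the applied loading (downward +):
  point load 22.25 at a = 1.67: Pa²(3L − a)/(6EI) = 137.9/EI
  triangular load, peak 45 at the fixed end: w₀L⁴/(30EI) = 937.5/EI
  δ_0 = 1075/EI
Tip deflection under a unit load at 2: L³/(3EI) = 41.67/EI.
Compatibility at 2: δ_0 − R_2·δ_{22} = 0, so R_2 = 1075/41.67 = 25.81 kN.

R_2 = 25.81 kN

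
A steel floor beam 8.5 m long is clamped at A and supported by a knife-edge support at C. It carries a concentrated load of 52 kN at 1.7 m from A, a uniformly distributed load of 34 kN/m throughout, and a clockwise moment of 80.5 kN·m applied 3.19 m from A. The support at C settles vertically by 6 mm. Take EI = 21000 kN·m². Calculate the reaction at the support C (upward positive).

Release the roller at C. Primary structure: cantilever fixed at A.
Downward deflection at the released point C due to the loads:
  point load 52 at a = 1.7: Pa²(3L − a)/(6EI) = 596.1/EI
  UDL 34: wL⁴/(8EI) = 22185/EI
  clockwise couple 80.5 at a = 3.19: M₀a(2L − a)/(2EI) = 1773/EI
  δ_0 = 24555/EI
Tip deflection under a unit load at C: L³/(3EI) = 204.7/EI.
With EI = 21000 kN·m²: δ_0 = 1.1693 m and δ_{CC} = 0.009748 m/kN.
Compatibility — the beam at C must follow the support down by 0.006 m: δ_0 − R_C·δ_{CC} = 0.006, so R_C = (1.1693 − 0.006)/0.009748 = 119.3 kN.

R_C = 119.3 kN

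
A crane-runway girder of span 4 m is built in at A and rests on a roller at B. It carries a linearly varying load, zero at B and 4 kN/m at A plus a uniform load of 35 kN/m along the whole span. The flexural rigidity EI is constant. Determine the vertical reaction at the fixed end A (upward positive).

Release the roller at B. Primary structure: cantilever fixed at A.
Deflection at B on the released cantilever, summing each load's contribution:
  triangular load, peak 4 at the fixed end: w₀L⁴/(30EI) = 34.13/EI
  UDL 35: wL⁴/(8EI) = 1120/EI
  δ_0 = 1154/EI
Tip deflection under a unit load at B: L³/(3EI) = 21.33/EI.
Compatibility at B: δ_0 − R_B·δ_{BB} = 0, so R_B = 1154/21.33 = 54.1 kN.
Vertical equilibrium: R_A = ΣP − R_B = 148 − 54.1 = 93.9 kN.

R_A = 93.9 kN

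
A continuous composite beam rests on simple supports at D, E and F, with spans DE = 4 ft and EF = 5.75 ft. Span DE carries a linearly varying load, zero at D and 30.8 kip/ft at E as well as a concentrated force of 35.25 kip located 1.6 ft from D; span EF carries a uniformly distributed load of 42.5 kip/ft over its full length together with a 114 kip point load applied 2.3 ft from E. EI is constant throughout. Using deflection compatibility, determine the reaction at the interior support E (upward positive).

Release continuity at E by inserting a hinge; the redundant is the internal moment M_E. The primary structure is two simply-supported spans DE and EF.
Discontinuity in slope at E on the released structure — sum the simple-span end rotations:
  span DE: triangular load, peak 30.8: w₀L³/(45EI) = 43.8/EI
  span DE: point load 35.25 at a = 1.6: Pab(L + a)/(6LEI) = 31.58/EI
  span EF: UDL 42.5: wL³/(24EI) = 336.7/EI
  span EF: point load 114 at a = 2.3: Pab(L + b)/(6LEI) = 241.2/EI
  relative rotation θ_0 = (75.39 + 577.9)/EI = 653.3/EI
A unit hogging moment at E produces rotation L₁/(3EI) + L₂/(3EI) = 3.25/EI.
Compatibility: M_E·(L₁+L₂)/(3EI) = θ_0, giving M_E = 201 kip·ft (hogging).
Span DE, ΣM about D with M_E applied at E: R_E^{DE}·4 = 220.7 + 201, so R_E^{DE} = 105.4 kip and R_D = 96.85 − 105.4 = -8.568 kip.
Span EF, ΣM about F: R_E^{EF}·5.75 = 1096 + 201, so R_E^{EF} = 225.5 kip and R_F = 358.4 − 225.5 = 132.8 kip.
R_E = 105.4 + 225.5 = 331 kip.

R_E = 331 kip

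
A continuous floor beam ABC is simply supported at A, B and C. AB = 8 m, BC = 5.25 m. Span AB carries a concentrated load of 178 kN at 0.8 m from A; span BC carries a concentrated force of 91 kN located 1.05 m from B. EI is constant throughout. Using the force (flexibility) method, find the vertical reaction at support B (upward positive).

R_B = 112.6 kN

Release continuity at B by inserting a hinge; the redundant is the internal moment M_B. The primary structure is two simply-supported spans AB and BC.
Rotations at B on the released spans (each span's end-slope, ×1/EI):
  span AB: point load 178 at a = 0.8: Pab(L + a)/(6LEI) = 188/EI
  span BC: point load 91 at a = 1.05: Pab(L + b)/(6LEI) = 120.4/EI
  relative rotation θ_0 = (188 + 120.4)/EI = 308.4/EI
A unit hogging moment at B produces rotation L₁/(3EI) + L₂/(3EI) = 4.417/EI.
Slope continuity at B: θ_0 = M_B·4.417/EI, so M_B = 308.4/4.417 = 69.82 kN·m (hogging).
Span AB, ΣM about A with M_B applied at B: R_B^{AB}·8 = 142.4 + 69.82, so R_B^{AB} = 26.53 kN and R_A = 178 − 26.53 = 151.5 kN.
Span BC, ΣM about C: R_B^{BC}·5.25 = 382.2 + 69.82, so R_B^{BC} = 86.1 kN and R_C = 91 − 86.1 = 4.901 kN.
R_B = 26.53 + 86.1 = 112.6 kN.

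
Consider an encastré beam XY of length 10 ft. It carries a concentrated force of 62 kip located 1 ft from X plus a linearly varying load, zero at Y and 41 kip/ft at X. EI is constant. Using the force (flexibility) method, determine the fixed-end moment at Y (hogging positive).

Release both end moments; the primary structure is a simply-supported span XY with redundants M_X and M_Y.
End rotations of the released simple span under the applied load (×1/EI):
  at X: point load 62 at a = 1: Pab(L + b)/(6LEI) = 176.7/EI
  at Y: point load 62 at a = 1: Pab(L + a)/(6LEI) = 102.3/EI
  at X: triangular load, peak 41: w₀L³/(45EI) = 911.1/EI
  at Y: triangular load, peak 41: 7w₀L³/(360EI) = 797.2/EI
  θ_X0 = 1088/EI,  θ_Y0 = 899.5/EI
Flexibility coefficients: a unit moment at one end gives L/(3EI) there and L/(6EI) at the far end, so f₁₁ = f₂₂ = 3.333/EI and f₁₂ = f₂₁ = 1.667/EI.
Compatibility — zero rotation at each built-in end:
  3.333 M_X + 1.667 M_Y = 1088
  1.667 M_X + 3.333 M_Y = 899.5
Solving the pair gives M_X = 255.2 kip·ft and M_Y = 142.2 kip·ft (hogging).

M_Y = 142.2 kip·ft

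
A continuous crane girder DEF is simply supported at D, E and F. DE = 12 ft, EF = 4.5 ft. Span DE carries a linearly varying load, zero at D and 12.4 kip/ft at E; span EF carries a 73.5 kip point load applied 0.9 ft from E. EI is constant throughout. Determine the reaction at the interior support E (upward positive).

Release continuity at E by inserting a hinge; the redundant is the internal moment M_E. The primary structure is two simply-supported spans DE and EF.
Rotations at E on the released spans (each span's end-slope, ×1/EI):
  span DE: triangular load, peak 12.4: w₀L³/(45EI) = 476.2/EI
  span EF: point load 73.5 at a = 0.9: Pab(L + b)/(6LEI) = 71.44/EI
  relative rotation θ_0 = (476.2 + 71.44)/EI = 547.6/EI
A unit hogging moment at E produces rotation L₁/(3EI) + L₂/(3EI) = 5.5/EI.
Slope continuity at E: θ_0 = M_E·5.5/EI, so M_E = 547.6/5.5 = 99.56 kip·ft (hogging).
Span DE, ΣM about D with M_E applied at E: R_E^{DE}·12 = 595.2 + 99.56, so R_E^{DE} = 57.9 kip and R_D = 74.4 − 57.9 = 16.5 kip.
Span EF, ΣM about F: R_E^{EF}·4.5 = 264.6 + 99.56, so R_E^{EF} = 80.93 kip and R_F = 73.5 − 80.93 = -7.425 kip.
R_E = 57.9 + 80.93 = 138.8 kip.

R_E = 138.8 kip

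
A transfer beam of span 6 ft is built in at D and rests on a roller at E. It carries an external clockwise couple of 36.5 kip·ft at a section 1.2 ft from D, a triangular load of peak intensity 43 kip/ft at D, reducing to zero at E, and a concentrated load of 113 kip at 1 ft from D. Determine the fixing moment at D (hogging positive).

Remove the prop at E; the released (primary) structure is a cantilever built in at D.
Primary-structure tip deflection at E by superposition:
  clockwise couple 36.5 at a = 1.2: M₀a(2L − a)/(2EI) = 236.5/EI
  triangular load, peak 43 at the fixed end: w₀L⁴/(30EI) = 1858/EI
  point load 113 at a = 1: Pa²(3L − a)/(6EI) = 320.2/EI
  δ_0 = 2414/EI
Flexibility coefficient — unit upward force at E: δ_{EE} = L³/(3EI) = 72/EI.
The prop prevents deflection at E: R_E = δ_0/δ_{EE} = 2414/72 = 33.53 kip.
Moment equilibrium about D: M_D = Σ(load moments about D) − R_E·L = 407.5 − 33.53×6 = 206.3 kip·ft.

M_D = 206.3 kip·ft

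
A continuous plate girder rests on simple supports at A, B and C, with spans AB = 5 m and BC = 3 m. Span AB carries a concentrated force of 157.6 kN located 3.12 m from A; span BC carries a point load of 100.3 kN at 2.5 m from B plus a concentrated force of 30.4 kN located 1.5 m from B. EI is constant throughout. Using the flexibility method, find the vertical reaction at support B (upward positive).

Insert a hinge at B; M_B is the redundant, and each span becomes simply supported.
End slopes at the hinge B, treating each span as simply supported:
  span AB: point load 157.6 at a = 3.12: Pab(L + a)/(6LEI) = 250.2/EI
  span BC: point load 100.3 at a = 2.5: Pab(L + b)/(6LEI) = 24.38/EI
  span BC: point load 30.4 at a = 1.5: Pab(L + b)/(6LEI) = 17.1/EI
  relative rotation θ_0 = (250.2 + 41.48)/EI = 291.7/EI
A unit hogging moment at B produces rotation L₁/(3EI) + L₂/(3EI) = 2.667/EI.
Compatibility: M_B·(L₁+L₂)/(3EI) = θ_0, giving M_B = 109.4 kN·m (hogging).
Span AB, ΣM about A with M_B applied at B: R_B^{AB}·5 = 491.7 + 109.4, so R_B^{AB} = 120.2 kN and R_A = 157.6 − 120.2 = 37.38 kN.
Span BC, ΣM about C: R_B^{BC}·3 = 95.75 + 109.4, so R_B^{BC} = 68.38 kN and R_C = 130.7 − 68.38 = 62.32 kN.
R_B = 120.2 + 68.38 = 188.6 kN.

R_B = 188.6 kN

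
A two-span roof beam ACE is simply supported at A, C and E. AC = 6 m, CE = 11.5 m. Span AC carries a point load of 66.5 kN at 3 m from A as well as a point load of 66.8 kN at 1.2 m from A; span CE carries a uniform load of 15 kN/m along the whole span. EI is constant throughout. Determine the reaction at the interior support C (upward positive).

Insert a hinge at C; M_C is the redundant, and each span becomes simply supported.
Discontinuity in slope at C on the released structure — sum the simple-span end rotations:
  span AC: point load 66.5 at a = 3: Pab(L + a)/(6LEI) = 149.6/EI
  span AC: point load 66.8 at a = 1.2: Pab(L + a)/(6LEI) = 76.95/EI
  span CE: UDL 15: wL³/(24EI) = 950.5/EI
  relative rotation θ_0 = (226.6 + 950.5)/EI = 1177/EI
A unit hogging moment at C produces rotation L₁/(3EI) + L₂/(3EI) = 5.833/EI.
Compatibility: M_C·(L₁+L₂)/(3EI) = θ_0, giving M_C = 201.8 kN·m (hogging).
Span AC, ΣM about A with M_C applied at C: R_C^{AC}·6 = 279.7 + 201.8, so R_C^{AC} = 80.24 kN and R_A = 133.3 − 80.24 = 53.06 kN.
Span CE, ΣM about E: R_C^{CE}·11.5 = 991.9 + 201.8, so R_C^{CE} = 103.8 kN and R_E = 172.5 − 103.8 = 68.7 kN.
R_C = 80.24 + 103.8 = 184 kN.

R_C = 184 kN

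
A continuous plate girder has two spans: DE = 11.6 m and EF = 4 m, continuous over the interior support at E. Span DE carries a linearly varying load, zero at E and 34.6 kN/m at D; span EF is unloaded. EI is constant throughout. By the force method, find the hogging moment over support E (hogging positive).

Insert a hinge at E; M_E is the redundant, and each span becomes simply supported.
End slopes at the hinge E, treating each span as simply supported:
  span DE: triangular load, peak 34.6: 7w₀L³/(360EI) = 1050/EI
  relative rotation θ_0 = (1050 + 0)/EI = 1050/EI
A unit hogging moment at E produces rotation L₁/(3EI) + L₂/(3EI) = 5.2/EI.
Slope continuity at E: θ_0 = M_E·5.2/EI, so M_E = 1050/5.2 = 201.9 kN·m (hogging).

M_E = 201.9 kN·m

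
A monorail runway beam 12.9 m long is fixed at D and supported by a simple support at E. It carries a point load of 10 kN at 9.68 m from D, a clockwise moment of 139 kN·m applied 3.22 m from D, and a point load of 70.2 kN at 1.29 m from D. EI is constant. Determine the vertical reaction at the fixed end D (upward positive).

Take the reaction at E as the redundant and release it; the primary structure is a cantilever fixed at D.
Deflection at E on the released cantilever, summing each load's contribution:
  point load 10 at a = 9.68: Pa²(3L − a)/(6EI) = 4532/EI
  clockwise couple 139 at a = 3.22: M₀a(2L − a)/(2EI) = 5053/EI
  point load 70.2 at a = 1.29: Pa²(3L − a)/(6EI) = 728.4/EI
  δ_0 = 10314/EI
Flexibility coefficient — unit upward force at E: δ_{EE} = L³/(3EI) = 715.6/EI.
The prop prevents deflection at E: R_E = δ_0/δ_{EE} = 10314/715.6 = 14.41 kN.
Vertical equilibrium: R_D = ΣP − R_E = 80.2 − 14.41 = 65.79 kN.

R_D = 65.79 kN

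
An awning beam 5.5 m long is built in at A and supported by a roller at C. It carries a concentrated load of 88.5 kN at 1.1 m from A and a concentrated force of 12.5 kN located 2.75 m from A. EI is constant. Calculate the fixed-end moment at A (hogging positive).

Remove the prop at C; the released (primary) structure is a cantilever built in at A.
Deflection at C on the released cantilever, summing each load's contribution:
  point load 88.5 at a = 1.1: Pa²(3L − a)/(6EI) = 274.9/EI
  point load 12.5 at a = 2.75: Pa²(3L − a)/(6EI) = 216.6/EI
  δ_0 = 491.5/EI
Flexibility coefficient — unit upward force at C: δ_{CC} = L³/(3EI) = 55.46/EI.
Compatibility at C: δ_0 − R_C·δ_{CC} = 0, so R_C = 491.5/55.46 = 8.862 kN.
Moment equilibrium about A: M_A = Σ(load moments about A) − R_C·L = 131.7 − 8.862×5.5 = 82.98 kN·m.

M_A = 82.98 kN·m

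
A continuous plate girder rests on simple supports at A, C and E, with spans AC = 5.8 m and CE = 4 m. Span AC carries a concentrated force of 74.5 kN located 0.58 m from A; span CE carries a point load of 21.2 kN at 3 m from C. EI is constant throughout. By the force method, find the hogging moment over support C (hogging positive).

Take M_C as the redundant. Released structure: two simple spans AC and CE with a hinge at C.
Discontinuity in slope at C on the released structure — sum the simple-span end rotations:
  span AC: point load 74.5 at a = 0.58: Pab(L + a)/(6LEI) = 41.35/EI
  span CE: point load 21.2 at a = 3: Pab(L + b)/(6LEI) = 13.25/EI
  relative rotation θ_0 = (41.35 + 13.25)/EI = 54.6/EI
A unit hogging moment at C produces rotation L₁/(3EI) + L₂/(3EI) = 3.267/EI.
Compatibility: M_C·(L₁+L₂)/(3EI) = θ_0, giving M_C = 16.71 kN·m (hogging).

M_C = 16.71 kN·m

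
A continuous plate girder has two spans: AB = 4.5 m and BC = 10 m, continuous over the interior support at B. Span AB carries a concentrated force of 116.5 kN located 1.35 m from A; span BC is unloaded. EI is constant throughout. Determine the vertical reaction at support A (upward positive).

R_A = 76.61 kN

Release continuity at B by inserting a hinge; the redundant is the internal moment M_B. The primary structure is two simply-supported spans AB and BC.
Rotations at B on the released spans (each span's end-slope, ×1/EI):
  span AB: point load 116.5 at a = 1.35: Pab(L + a)/(6LEI) = 107.3/EI
  relative rotation θ_0 = (107.3 + 0)/EI = 107.3/EI
A unit hogging moment at B produces rotation L₁/(3EI) + L₂/(3EI) = 4.833/EI.
Slope continuity at B: θ_0 = M_B·4.833/EI, so M_B = 107.3/4.833 = 22.21 kN·m (hogging).
Span AB, ΣM about A with M_B applied at B: R_B^{AB}·4.5 = 157.3 + 22.21, so R_B^{AB} = 39.89 kN and R_A = 116.5 − 39.89 = 76.61 kN.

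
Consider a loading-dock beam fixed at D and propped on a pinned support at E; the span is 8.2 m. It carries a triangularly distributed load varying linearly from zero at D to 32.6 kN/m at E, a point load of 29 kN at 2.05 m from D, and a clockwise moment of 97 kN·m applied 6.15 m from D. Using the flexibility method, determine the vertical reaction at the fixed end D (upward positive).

Choose R_E as the redundant. The primary structure is the cantilever fixed at D.
Free-end deflection of the primary structure under the applied loading (downward +):
  triangular load, peak 32.6 at the free end: 11w₀L⁴/(120EI) = 13511/EI
  point load 29 at a = 2.05: Pa²(3L − a)/(6EI) = 458/EI
  clockwise couple 97 at a = 6.15: M₀a(2L − a)/(2EI) = 3057/EI
  δ_0 = 17026/EI
Flexibility coefficient — unit upward force at E: δ_{EE} = L³/(3EI) = 183.8/EI.
Compatibility at E: δ_0 − R_E·δ_{EE} = 0, so R_E = 17026/183.8 = 92.64 kN.
Vertical equilibrium: R_D = ΣP − R_E = 162.7 − 92.64 = 70.02 kN.

R_D = 70.02 kN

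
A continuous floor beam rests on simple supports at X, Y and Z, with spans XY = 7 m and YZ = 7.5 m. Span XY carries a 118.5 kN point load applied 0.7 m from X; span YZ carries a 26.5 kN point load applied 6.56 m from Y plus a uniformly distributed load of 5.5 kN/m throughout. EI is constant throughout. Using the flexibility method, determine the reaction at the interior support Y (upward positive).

Take M_Y as the redundant. Released structure: two simple spans XY and YZ with a hinge at Y.
End slopes at the hinge Y, treating each span as simply supported:
  span XY: point load 118.5 at a = 0.7: Pab(L + a)/(6LEI) = 95.81/EI
  span YZ: point load 26.5 at a = 6.56: Pab(L + b)/(6LEI) = 30.65/EI
  span YZ: UDL 5.5: wL³/(24EI) = 96.68/EI
  relative rotation θ_0 = (95.81 + 127.3)/EI = 223.1/EI
A unit hogging moment at Y produces rotation L₁/(3EI) + L₂/(3EI) = 4.833/EI.
Compatibility: M_Y·(L₁+L₂)/(3EI) = θ_0, giving M_Y = 46.17 kN·m (hogging).
Span XY, ΣM about X with M_Y applied at Y: R_Y^{XY}·7 = 82.95 + 46.17, so R_Y^{XY} = 18.45 kN and R_X = 118.5 − 18.45 = 100.1 kN.
Span YZ, ΣM about Z: R_Y^{YZ}·7.5 = 179.6 + 46.17, so R_Y^{YZ} = 30.1 kN and R_Z = 67.75 − 30.1 = 37.65 kN.
R_Y = 18.45 + 30.1 = 48.55 kN.

R_Y = 48.55 kN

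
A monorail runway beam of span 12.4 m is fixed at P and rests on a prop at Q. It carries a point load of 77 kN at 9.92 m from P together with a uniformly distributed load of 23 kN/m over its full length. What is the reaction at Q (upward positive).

R_Q = 161.2 kN

Release the roller at Q. Primary structure: cantilever fixed at P.
Free-end deflection of the primary structure under the applied loading (downward +):
  point load 77 at a = 9.92: Pa²(3L − a)/(6EI) = 34451/EI
  UDL 23: wL⁴/(8EI) = 67971/EI
  δ_0 = 102423/EI
Tip deflection under a unit load at Q: L³/(3EI) = 635.5/EI.
The prop prevents deflection at Q: R_Q = δ_0/δ_{QQ} = 102423/635.5 = 161.2 kN.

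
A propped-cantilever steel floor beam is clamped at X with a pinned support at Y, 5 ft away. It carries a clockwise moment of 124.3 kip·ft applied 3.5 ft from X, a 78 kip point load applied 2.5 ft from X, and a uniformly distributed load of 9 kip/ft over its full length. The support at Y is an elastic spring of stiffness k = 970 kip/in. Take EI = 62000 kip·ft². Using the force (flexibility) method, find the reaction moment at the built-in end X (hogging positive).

Remove the prop at Y; the released (primary) structure is a cantilever built in at X.
Deflection at Y on the released cantilever, summing each load's contribution:
  clockwise couple 124.3 at a = 3.5: M₀a(2L − a)/(2EI) = 1414/EI
  point load 78 at a = 2.5: Pa²(3L − a)/(6EI) = 1016/EI
  UDL 9: wL⁴/(8EI) = 703.1/EI
  δ_0 = 3133/EI
Flexibility coefficient — unit upward force at Y: δ_{YY} = L³/(3EI) = 41.67/EI.
With EI = 62000 kip·ft²: δ_0 = 0.050527 ft and δ_{YY} = 0.000672 ft/kip.
Compatibility — the spring shortens by R_Y/k under the reaction it provides: δ_0 − R_Y·δ_{YY} = R_Y/k. With 1/k = 1/(970×12) ft/kip = 0.000086 ft/kip, R_Y = δ_0 / (δ_{YY} + 1/k) = 0.050527 / (0.000672 + 0.000086) = 66.66 kip.
Moment equilibrium about X: M_X = Σ(load moments about X) − R_Y·L = 431.8 − 66.66×5 = 98.49 kip·ft.

M_X = 98.49 kip·ft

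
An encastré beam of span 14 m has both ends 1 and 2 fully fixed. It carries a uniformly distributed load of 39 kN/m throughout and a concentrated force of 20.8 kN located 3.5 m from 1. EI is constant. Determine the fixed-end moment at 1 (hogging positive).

M_1 = 678 kN·m

Take the two fixed-end moments M_1, M_2 as redundants; the released structure is the simple span 12.
End rotations of the released simple span under the applied load (×1/EI):
  at 1: UDL 39: wL³/(24EI) = 4459/EI
  at 2: UDL 39: wL³/(24EI) = 4459/EI
  at 1: point load 20.8 at a = 3.5: Pab(L + b)/(6LEI) = 222.9/EI
  at 2: point load 20.8 at a = 3.5: Pab(L + a)/(6LEI) = 159.2/EI
  θ_10 = 4682/EI,  θ_20 = 4618/EI
Flexibility coefficients: a unit moment at one end gives L/(3EI) there and L/(6EI) at the far end, so f₁₁ = f₂₂ = 4.667/EI and f₁₂ = f₂₁ = 2.333/EI.
Compatibility — zero rotation at each built-in end:
  4.667 M_1 + 2.333 M_2 = 4682
  2.333 M_1 + 4.667 M_2 = 4618
Solving the pair gives M_1 = 678 kN·m and M_2 = 650.6 kN·m (hogging).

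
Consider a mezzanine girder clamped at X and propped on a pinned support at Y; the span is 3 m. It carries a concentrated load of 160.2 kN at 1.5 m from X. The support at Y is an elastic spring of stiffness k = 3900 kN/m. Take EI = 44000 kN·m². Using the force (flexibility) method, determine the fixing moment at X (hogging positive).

M_X = 173.7 kN·m

Remove the prop at Y; the released (primary) structure is a cantilever built in at X.
Primary-structure tip deflection at Y by superposition:
  point load 160.2 at a = 1.5: Pa²(3L − a)/(6EI) = 450.6/EI
Tip deflection under a unit load at Y: L³/(3EI) = 9/EI.
With EI = 44000 kN·m²: δ_0 = 0.01024 m and δ_{YY} = 0.000205 m/kN.
Compatibility — the spring shortens by R_Y/k under the reaction it provides: δ_0 − R_Y·δ_{YY} = R_Y/k. With 1/k = 0.000256 m/kN, R_Y = δ_0 / (δ_{YY} + 1/k) = 0.01024 / (0.000205 + 0.000256) = 22.21 kN.
Moment equilibrium about X: M_X = Σ(load moments about X) − R_Y·L = 240.3 − 22.21×3 = 173.7 kN·m.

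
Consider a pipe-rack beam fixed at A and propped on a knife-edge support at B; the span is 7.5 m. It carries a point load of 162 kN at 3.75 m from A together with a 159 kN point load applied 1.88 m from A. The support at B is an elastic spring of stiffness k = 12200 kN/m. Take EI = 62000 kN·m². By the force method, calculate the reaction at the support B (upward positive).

R_B = 62.11 kN

Release the roller at B. Primary structure: cantilever fixed at A.
Primary-structure tip deflection at B by superposition:
  point load 162 at a = 3.75: Pa²(3L − a)/(6EI) = 7119/EI
  point load 159 at a = 1.88: Pa²(3L − a)/(6EI) = 1931/EI
  δ_0 = 9050/EI
Flexibility coefficient — unit upward force at B: δ_{BB} = L³/(3EI) = 140.6/EI.
With EI = 62000 kN·m²: δ_0 = 0.14597 m and δ_{BB} = 0.002268 m/kN.
Compatibility — the spring shortens by R_B/k under the reaction it provides: δ_0 − R_B·δ_{BB} = R_B/k. With 1/k = 0.000082 m/kN, R_B = δ_0 / (δ_{BB} + 1/k) = 0.14597 / (0.002268 + 0.000082) = 62.11 kN.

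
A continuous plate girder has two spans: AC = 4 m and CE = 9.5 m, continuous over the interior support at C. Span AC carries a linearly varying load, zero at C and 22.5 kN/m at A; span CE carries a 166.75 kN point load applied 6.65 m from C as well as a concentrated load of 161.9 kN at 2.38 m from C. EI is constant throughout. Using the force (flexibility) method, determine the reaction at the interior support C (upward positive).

R_C = 305.8 kN

Release continuity at C by inserting a hinge; the redundant is the internal moment M_C. The primary structure is two simply-supported spans AC and CE.
Rotations at C on the released spans (each span's end-slope, ×1/EI):
  span AC: triangular load, peak 22.5: 7w₀L³/(360EI) = 28/EI
  span CE: point load 166.75 at a = 6.65: Pab(L + b)/(6LEI) = 684.7/EI
  span CE: point load 161.9 at a = 2.38: Pab(L + b)/(6LEI) = 799.9/EI
  relative rotation θ_0 = (28 + 1485)/EI = 1513/EI
A unit hogging moment at C produces rotation L₁/(3EI) + L₂/(3EI) = 4.5/EI.
Slope continuity at C: θ_0 = M_C·4.5/EI, so M_C = 1513/4.5 = 336.2 kN·m (hogging).
Span AC, ΣM about A with M_C applied at C: R_C^{AC}·4 = 60 + 336.2, so R_C^{AC} = 99.04 kN and R_A = 45 − 99.04 = -54.04 kN.
Span CE, ΣM about E: R_C^{CE}·9.5 = 1628 + 336.2, so R_C^{CE} = 206.7 kN and R_E = 328.6 − 206.7 = 121.9 kN.
R_C = 99.04 + 206.7 = 305.8 kN.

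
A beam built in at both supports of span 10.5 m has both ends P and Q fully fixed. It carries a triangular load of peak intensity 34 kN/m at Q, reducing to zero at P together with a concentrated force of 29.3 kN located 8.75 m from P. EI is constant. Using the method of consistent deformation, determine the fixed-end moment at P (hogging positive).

M_P = 132.1 kN·m

Release both end moments; the primary structure is a simply-supported span PQ with redundants M_P and M_Q.
On the primary (simply-supported) span, the end slopes from the loading are:
  at P: triangular load, peak 34: 7w₀L³/(360EI) = 765.3/EI
  at Q: triangular load, peak 34: w₀L³/(45EI) = 874.6/EI
  at P: point load 29.3 at a = 8.75: Pab(L + b)/(6LEI) = 87.24/EI
  at Q: point load 29.3 at a = 8.75: Pab(L + a)/(6LEI) = 137.1/EI
  θ_P0 = 852.6/EI,  θ_Q0 = 1012/EI
Flexibility coefficients: a unit moment at one end gives L/(3EI) there and L/(6EI) at the far end, so f₁₁ = f₂₂ = 3.5/EI and f₁₂ = f₂₁ = 1.75/EI.
Compatibility — zero rotation at each built-in end:
  3.5 M_P + 1.75 M_Q = 852.6
  1.75 M_P + 3.5 M_Q = 1012
Solving the pair gives M_P = 132.1 kN·m and M_Q = 223 kN·m (hogging).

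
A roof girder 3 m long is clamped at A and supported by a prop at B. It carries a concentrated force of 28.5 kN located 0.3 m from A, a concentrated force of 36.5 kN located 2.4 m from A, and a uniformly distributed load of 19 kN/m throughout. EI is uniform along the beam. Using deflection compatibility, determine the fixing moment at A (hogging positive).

Release the roller at B. Primary structure: cantilever fixed at A.
Free-end deflection of the primary structure under the applied loading (downward +):
  point load 28.5 at a = 0.3: Pa²(3L − a)/(6EI) = 3.719/EI
  point load 36.5 at a = 2.4: Pa²(3L − a)/(6EI) = 231.3/EI
  UDL 19: wL⁴/(8EI) = 192.4/EI
  δ_0 = 427.4/EI
Flexibility coefficient — unit upward force at B: δ_{BB} = L³/(3EI) = 9/EI.
Compatibility at B: δ_0 − R_B·δ_{BB} = 0, so R_B = 427.4/9 = 47.48 kN.
Moment equilibrium about A: M_A = Σ(load moments about A) − R_B·L = 181.7 − 47.48×3 = 39.2 kN·m.

M_A = 39.2 kN·m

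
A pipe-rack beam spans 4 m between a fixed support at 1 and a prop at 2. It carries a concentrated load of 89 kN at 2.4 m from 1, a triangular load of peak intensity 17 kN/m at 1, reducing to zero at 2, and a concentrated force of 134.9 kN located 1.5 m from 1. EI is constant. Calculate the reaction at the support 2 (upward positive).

R_2 = 70.15 kN

Release the roller at 2. Primary structure: cantilever fixed at 1.
Downward deflection at the released point 2 due to the loads:
  point load 89 at a = 2.4: Pa²(3L − a)/(6EI) = 820.2/EI
  triangular load, peak 17 at the fixed end: w₀L⁴/(30EI) = 145.1/EI
  point load 134.9 at a = 1.5: Pa²(3L − a)/(6EI) = 531.2/EI
  δ_0 = 1496/EI
Flexibility coefficient — unit upward force at 2: δ_{22} = L³/(3EI) = 21.33/EI.
Compatibility at 2: δ_0 − R_2·δ_{22} = 0, so R_2 = 1496/21.33 = 70.15 kN.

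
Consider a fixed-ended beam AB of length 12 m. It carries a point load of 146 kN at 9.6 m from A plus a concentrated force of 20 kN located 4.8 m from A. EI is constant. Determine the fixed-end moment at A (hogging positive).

Take the two fixed-end moments M_A, M_B as redundants; the released structure is the simple span AB.
End rotations of the released simple span under the applied load (×1/EI):
  at A: point load 146 at a = 9.6: Pab(L + b)/(6LEI) = 672.8/EI
  at B: point load 146 at a = 9.6: Pab(L + a)/(6LEI) = 1009/EI
  at A: point load 20 at a = 4.8: Pab(L + b)/(6LEI) = 184.3/EI
  at B: point load 20 at a = 4.8: Pab(L + a)/(6LEI) = 161.3/EI
  θ_A0 = 857.1/EI,  θ_B0 = 1170/EI
Flexibility coefficients: a unit moment at one end gives L/(3EI) there and L/(6EI) at the far end, so f₁₁ = f₂₂ = 4/EI and f₁₂ = f₂₁ = 2/EI.
Compatibility — zero rotation at each built-in end:
  4 M_A + 2 M_B = 857.1
  2 M_A + 4 M_B = 1170
Solving the pair gives M_A = 90.62 kN·m and M_B = 247.3 kN·m (hogging).

M_A = 90.62 kN·m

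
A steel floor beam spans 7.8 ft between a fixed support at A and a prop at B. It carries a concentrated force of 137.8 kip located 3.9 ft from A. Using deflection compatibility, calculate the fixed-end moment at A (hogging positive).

Release the roller at B. Primary structure: cantilever fixed at A.
Downward deflection at the released point B due to the loads:
  point load 137.8 at a = 3.9: Pa²(3L − a)/(6EI) = 6812/EI
Tip deflection under a unit load at B: L³/(3EI) = 158.2/EI.
The prop prevents deflection at B: R_B = δ_0/δ_{BB} = 6812/158.2 = 43.06 kip.
Moment equilibrium about A: M_A = Σ(load moments about A) − R_B·L = 537.4 − 43.06×7.8 = 201.5 kip·ft.

M_A = 201.5 kip·ft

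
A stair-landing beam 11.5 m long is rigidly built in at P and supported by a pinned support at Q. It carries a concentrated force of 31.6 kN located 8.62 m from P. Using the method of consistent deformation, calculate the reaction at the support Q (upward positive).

Choose R_Q as the redundant. The primary structure is the cantilever fixed at P.
Downward deflection at the released point Q due to the loads:
  point load 31.6 at a = 8.62: Pa²(3L − a)/(6EI) = 10128/EI
Tip deflection under a unit load at Q: L³/(3EI) = 507/EI.
The prop prevents deflection at Q: R_Q = δ_0/δ_{QQ} = 10128/507 = 19.98 kN.

R_Q = 19.98 kN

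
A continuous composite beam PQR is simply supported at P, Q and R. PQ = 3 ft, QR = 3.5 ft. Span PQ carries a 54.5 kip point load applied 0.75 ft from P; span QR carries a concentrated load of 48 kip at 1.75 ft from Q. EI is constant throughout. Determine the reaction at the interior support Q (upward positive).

Insert a hinge at Q; M_Q is the redundant, and each span becomes simply supported.
Rotations at Q on the released spans (each span's end-slope, ×1/EI):
  span PQ: point load 54.5 at a = 0.75: Pab(L + a)/(6LEI) = 19.16/EI
  span QR: point load 48 at a = 1.75: Pab(L + b)/(6LEI) = 36.75/EI
  relative rotation θ_0 = (19.16 + 36.75)/EI = 55.91/EI
A unit hogging moment at Q produces rotation L₁/(3EI) + L₂/(3EI) = 2.167/EI.
Compatibility: M_Q·(L₁+L₂)/(3EI) = θ_0, giving M_Q = 25.8 kip·ft (hogging).
Span PQ, ΣM about P with M_Q applied at Q: R_Q^{PQ}·3 = 40.88 + 25.8, so R_Q^{PQ} = 22.23 kip and R_P = 54.5 − 22.23 = 32.27 kip.
Span QR, ΣM about R: R_Q^{QR}·3.5 = 84 + 25.8, so R_Q^{QR} = 31.37 kip and R_R = 48 − 31.37 = 16.63 kip.
R_Q = 22.23 + 31.37 = 53.6 kip.

R_Q = 53.6 kip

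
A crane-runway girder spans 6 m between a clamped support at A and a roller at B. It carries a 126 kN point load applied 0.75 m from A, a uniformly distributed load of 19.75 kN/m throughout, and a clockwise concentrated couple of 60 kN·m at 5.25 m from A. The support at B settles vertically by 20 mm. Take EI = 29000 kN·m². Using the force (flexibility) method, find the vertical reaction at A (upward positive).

R_A = 190.5 kN

Choose R_B as the redundant. The primary structure is the cantilever fixed at A.
Free-end deflection of the primary structure under the applied loading (downward +):
  point load 126 at a = 0.75: Pa²(3L − a)/(6EI) = 203.8/EI
  UDL 19.75: wL⁴/(8EI) = 3200/EI
  clockwise couple 60 at a = 5.25: M₀a(2L − a)/(2EI) = 1063/EI
  δ_0 = 4466/EI
Tip deflection under a unit load at B: L³/(3EI) = 72/EI.
With EI = 29000 kN·m²: δ_0 = 0.15401 m and δ_{BB} = 0.002483 m/kN.
Compatibility — the beam at B must follow the support down by 0.02 m: δ_0 − R_B·δ_{BB} = 0.02, so R_B = (0.15401 − 0.02)/0.002483 = 53.98 kN.
Vertical equilibrium: R_A = ΣP − R_B = 244.5 − 53.98 = 190.5 kN.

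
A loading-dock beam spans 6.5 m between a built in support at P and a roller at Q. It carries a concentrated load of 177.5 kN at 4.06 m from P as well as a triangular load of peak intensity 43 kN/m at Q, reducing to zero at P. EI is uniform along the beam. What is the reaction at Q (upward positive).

R_Q = 159.1 kN

Remove the prop at Q; the released (primary) structure is a cantilever built in at P.
Downward deflection at the released point Q due to the loads:
  point load 177.5 at a = 4.06: Pa²(3L − a)/(6EI) = 7529/EI
  triangular load, peak 43 at the free end: 11w₀L⁴/(120EI) = 7036/EI
  δ_0 = 14565/EI
Flexibility coefficient — unit upward force at Q: δ_{QQ} = L³/(3EI) = 91.54/EI.
The prop prevents deflection at Q: R_Q = δ_0/δ_{QQ} = 14565/91.54 = 159.1 kN.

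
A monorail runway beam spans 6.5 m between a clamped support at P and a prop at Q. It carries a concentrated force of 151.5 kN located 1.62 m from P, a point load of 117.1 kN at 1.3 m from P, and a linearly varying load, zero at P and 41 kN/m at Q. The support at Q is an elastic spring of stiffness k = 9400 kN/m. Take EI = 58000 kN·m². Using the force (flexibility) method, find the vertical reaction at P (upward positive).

R_P = 314.9 kN

Choose R_Q as the redundant. The primary structure is the cantilever fixed at P.
Deflection at Q on the released cantilever, summing each load's contribution:
  point load 151.5 at a = 1.62: Pa²(3L − a)/(6EI) = 1185/EI
  point load 117.1 at a = 1.3: Pa²(3L − a)/(6EI) = 600.3/EI
  triangular load, peak 41 at the free end: 11w₀L⁴/(120EI) = 6709/EI
  δ_0 = 8494/EI
Tip deflection under a unit load at Q: L³/(3EI) = 91.54/EI.
With EI = 58000 kN·m²: δ_0 = 0.14645 m and δ_{QQ} = 0.001578 m/kN.
Compatibility — the spring shortens by R_Q/k under the reaction it provides: δ_0 − R_Q·δ_{QQ} = R_Q/k. With 1/k = 0.000106 m/kN, R_Q = δ_0 / (δ_{QQ} + 1/k) = 0.14645 / (0.001578 + 0.000106) = 86.93 kN.
Vertical equilibrium: R_P = ΣP − R_Q = 401.9 − 86.93 = 314.9 kN.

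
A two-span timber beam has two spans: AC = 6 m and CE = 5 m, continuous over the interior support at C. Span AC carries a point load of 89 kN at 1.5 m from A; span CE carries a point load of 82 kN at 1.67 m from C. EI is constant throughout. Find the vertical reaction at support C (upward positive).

Insert a hinge at C; M_C is the redundant, and each span becomes simply supported.
Rotations at C on the released spans (each span's end-slope, ×1/EI):
  span AC: point load 89 at a = 1.5: Pab(L + a)/(6LEI) = 125.2/EI
  span CE: point load 82 at a = 1.67: Pab(L + b)/(6LEI) = 126.6/EI
  relative rotation θ_0 = (125.2 + 126.6)/EI = 251.8/EI
A unit hogging moment at C produces rotation L₁/(3EI) + L₂/(3EI) = 3.667/EI.
Slope continuity at C: θ_0 = M_C·3.667/EI, so M_C = 251.8/3.667 = 68.67 kN·m (hogging).
Span AC, ΣM about A with M_C applied at C: R_C^{AC}·6 = 133.5 + 68.67, so R_C^{AC} = 33.69 kN and R_A = 89 − 33.69 = 55.31 kN.
Span CE, ΣM about E: R_C^{CE}·5 = 273.1 + 68.67, so R_C^{CE} = 68.35 kN and R_E = 82 − 68.35 = 13.65 kN.
R_C = 33.69 + 68.35 = 102 kN.

R_C = 102 kN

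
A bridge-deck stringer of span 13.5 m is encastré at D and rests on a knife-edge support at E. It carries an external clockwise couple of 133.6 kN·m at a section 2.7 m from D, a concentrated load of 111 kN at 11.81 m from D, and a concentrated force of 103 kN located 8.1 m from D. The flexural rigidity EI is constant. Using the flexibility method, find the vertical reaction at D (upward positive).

Release the roller at E. Primary structure: cantilever fixed at D.
Downward deflection at the released point E due to the loads:
  clockwise couple 133.6 at a = 2.7: M₀a(2L − a)/(2EI) = 4383/EI
  point load 111 at a = 11.81: Pa²(3L − a)/(6EI) = 74029/EI
  point load 103 at a = 8.1: Pa²(3L − a)/(6EI) = 36492/EI
  δ_0 = 114904/EI
Tip deflection under a unit load at E: L³/(3EI) = 820.1/EI.
Compatibility at E: δ_0 − R_E·δ_{EE} = 0, so R_E = 114904/820.1 = 140.1 kN.
Vertical equilibrium: R_D = ΣP − R_E = 214 − 140.1 = 73.89 kN.

R_D = 73.89 kN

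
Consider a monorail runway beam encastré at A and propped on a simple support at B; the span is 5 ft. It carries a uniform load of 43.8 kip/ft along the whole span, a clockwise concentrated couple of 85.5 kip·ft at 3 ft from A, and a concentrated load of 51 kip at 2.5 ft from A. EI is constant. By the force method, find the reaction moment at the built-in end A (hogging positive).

Release the roller at B. Primary structure: cantilever fixed at A.
Deflection at B on the released cantilever, summing each load's contribution:
  UDL 43.8: wL⁴/(8EI) = 3422/EI
  clockwise couple 85.5 at a = 3: M₀a(2L − a)/(2EI) = 897.8/EI
  point load 51 at a = 2.5: Pa²(3L − a)/(6EI) = 664.1/EI
  δ_0 = 4984/EI
Tip deflection under a unit load at B: L³/(3EI) = 41.67/EI.
The prop prevents deflection at B: R_B = δ_0/δ_{BB} = 4984/41.67 = 119.6 kip.
Moment equilibrium about A: M_A = Σ(load moments about A) − R_B·L = 760.5 − 119.6×5 = 162.5 kip·ft.

M_A = 162.5 kip·ft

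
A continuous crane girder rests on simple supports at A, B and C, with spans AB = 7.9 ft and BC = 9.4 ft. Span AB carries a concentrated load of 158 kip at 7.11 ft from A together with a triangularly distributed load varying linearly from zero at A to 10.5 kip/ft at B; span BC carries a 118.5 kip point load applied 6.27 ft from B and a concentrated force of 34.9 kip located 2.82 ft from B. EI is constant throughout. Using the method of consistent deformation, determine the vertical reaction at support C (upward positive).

R_C = 69.29 kip

Take M_B as the redundant. Released structure: two simple spans AB and BC with a hinge at B.
End slopes at the hinge B, treating each span as simply supported:
  span AB: point load 158 at a = 7.11: Pab(L + a)/(6LEI) = 281/EI
  span AB: triangular load, peak 10.5: w₀L³/(45EI) = 115/EI
  span BC: point load 118.5 at a = 6.27: Pab(L + b)/(6LEI) = 516.7/EI
  span BC: point load 34.9 at a = 2.82: Pab(L + b)/(6LEI) = 183.5/EI
  relative rotation θ_0 = (396.1 + 700.1)/EI = 1096/EI
A unit hogging moment at B produces rotation L₁/(3EI) + L₂/(3EI) = 5.767/EI.
Slope continuity at B: θ_0 = M_B·5.767/EI, so M_B = 1096/5.767 = 190.1 kip·ft (hogging).
Span BC, ΣM about C: R_B^{BC}·9.4 = 600.5 + 190.1, so R_B^{BC} = 84.11 kip and R_C = 153.4 − 84.11 = 69.29 kip.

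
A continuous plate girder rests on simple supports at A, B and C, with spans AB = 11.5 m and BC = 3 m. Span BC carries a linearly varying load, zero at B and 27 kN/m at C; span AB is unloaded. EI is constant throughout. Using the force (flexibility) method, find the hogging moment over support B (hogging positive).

Release continuity at B by inserting a hinge; the redundant is the internal moment M_B. The primary structure is two simply-supported spans AB and BC.
End slopes at the hinge B, treating each span as simply supported:
  span BC: triangular load, peak 27: 7w₀L³/(360EI) = 14.18/EI
  relative rotation θ_0 = (0 + 14.18)/EI = 14.18/EI
A unit hogging moment at B produces rotation L₁/(3EI) + L₂/(3EI) = 4.833/EI.
Slope continuity at B: θ_0 = M_B·4.833/EI, so M_B = 14.18/4.833 = 2.933 kN·m (hogging).

M_B = 2.933 kN·m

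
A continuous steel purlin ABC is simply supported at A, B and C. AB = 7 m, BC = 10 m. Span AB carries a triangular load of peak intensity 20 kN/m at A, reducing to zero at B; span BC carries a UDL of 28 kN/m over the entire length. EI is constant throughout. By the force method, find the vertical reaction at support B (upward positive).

R_B = 219.1 kN

Insert a hinge at B; M_B is the redundant, and each span becomes simply supported.
End slopes at the hinge B, treating each span as simply supported:
  span AB: triangular load, peak 20: 7w₀L³/(360EI) = 133.4/EI
  span BC: UDL 28: wL³/(24EI) = 1167/EI
  relative rotation θ_0 = (133.4 + 1167)/EI = 1300/EI
A unit hogging moment at B produces rotation L₁/(3EI) + L₂/(3EI) = 5.667/EI.
Compatibility: M_B·(L₁+L₂)/(3EI) = θ_0, giving M_B = 229.4 kN·m (hogging).
Span AB, ΣM about A with M_B applied at B: R_B^{AB}·7 = 163.3 + 229.4, so R_B^{AB} = 56.11 kN and R_A = 70 − 56.11 = 13.89 kN.
Span BC, ΣM about C: R_B^{BC}·10 = 1400 + 229.4, so R_B^{BC} = 162.9 kN and R_C = 280 − 162.9 = 117.1 kN.
R_B = 56.11 + 162.9 = 219.1 kN.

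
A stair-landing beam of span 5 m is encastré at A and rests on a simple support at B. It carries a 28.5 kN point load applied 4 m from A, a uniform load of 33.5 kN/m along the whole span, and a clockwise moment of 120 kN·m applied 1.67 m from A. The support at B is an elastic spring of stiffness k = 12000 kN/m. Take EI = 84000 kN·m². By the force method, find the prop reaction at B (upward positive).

Release the roller at B. Primary structure: cantilever fixed at A.
Primary-structure tip deflection at B by superposition:
  point load 28.5 at a = 4: Pa²(3L − a)/(6EI) = 836/EI
  UDL 33.5: wL⁴/(8EI) = 2617/EI
  clockwise couple 120 at a = 1.67: M₀a(2L − a)/(2EI) = 834.7/EI
  δ_0 = 4288/EI
Tip deflection under a unit load at B: L³/(3EI) = 41.67/EI.
With EI = 84000 kN·m²: δ_0 = 0.051046 m and δ_{BB} = 0.000496 m/kN.
Compatibility — the spring shortens by R_B/k under the reaction it provides: δ_0 − R_B·δ_{BB} = R_B/k. With 1/k = 0.000083 m/kN, R_B = δ_0 / (δ_{BB} + 1/k) = 0.051046 / (0.000496 + 0.000083) = 88.11 kN.

R_B = 88.11 kN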